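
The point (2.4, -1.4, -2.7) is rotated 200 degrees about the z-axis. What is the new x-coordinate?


Rotation about z-axis: x' = x*cos(theta) - y*sin(theta)
= 2.4 * -0.9397 - -1.4 * -0.342
= -2.7341


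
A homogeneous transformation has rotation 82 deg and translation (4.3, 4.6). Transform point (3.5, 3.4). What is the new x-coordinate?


x' = cos(theta)*px - sin(theta)*py + tx
= 0.1392*3.5 - 0.9903*3.4 + 4.3
= 1.4202


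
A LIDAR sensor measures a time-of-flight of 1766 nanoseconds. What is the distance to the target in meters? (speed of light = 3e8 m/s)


tof = 1766 ns = 1.766e-06 s
dist = c * tof / 2
= 3e8 * 1.766e-06 / 2
= 264.9 m


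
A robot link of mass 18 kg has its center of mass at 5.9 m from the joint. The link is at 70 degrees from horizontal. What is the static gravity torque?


tau = m*g*L*cos(angle)
= 18 * 9.81 * 5.9 * cos(70 deg)
= 18 * 9.81 * 5.9 * 0.342
= 356.3241 Nm


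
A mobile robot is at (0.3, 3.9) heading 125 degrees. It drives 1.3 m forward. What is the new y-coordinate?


y_new = y0 + d*sin(theta)
= 3.9 + 1.3*sin(125)
= 3.9 + 1.0649
= 4.9649


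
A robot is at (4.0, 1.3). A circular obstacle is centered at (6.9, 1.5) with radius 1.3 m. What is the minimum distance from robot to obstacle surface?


center_dist = sqrt((4.0-6.9)^2 + (1.3-1.5)^2)
= sqrt(8.41 + 0.04)
= 2.9069
min_dist = center_dist - radius = 2.9069 - 1.3 = 1.6069 m


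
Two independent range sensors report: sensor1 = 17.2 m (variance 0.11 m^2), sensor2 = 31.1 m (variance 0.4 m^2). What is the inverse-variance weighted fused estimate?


w1 = (1/var1) / (1/var1 + 1/var2)
   = 9.0909 / (9.0909 + 2.5) = 0.7843
w2 = 1 - w1 = 0.2157
fused = w1*s1 + w2*s2 = 13.4902 + 6.7078
= 20.198 m


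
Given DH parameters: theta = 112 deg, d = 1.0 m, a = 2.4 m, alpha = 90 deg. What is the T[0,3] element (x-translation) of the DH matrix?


T[0,3] = a * cos(theta)
= 2.4 * cos(112 deg)
= 2.4 * -0.3746
= -0.8991


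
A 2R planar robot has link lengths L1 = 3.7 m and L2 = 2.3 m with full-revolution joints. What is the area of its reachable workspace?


r_max = L1 + L2 = 6.0 m
r_min = |L1 - L2| = 1.4 m
Area = pi*(r_max^2 - r_min^2)
= pi*(36.0 - 1.96)
= pi * 34.04
= 106.9398 m^2


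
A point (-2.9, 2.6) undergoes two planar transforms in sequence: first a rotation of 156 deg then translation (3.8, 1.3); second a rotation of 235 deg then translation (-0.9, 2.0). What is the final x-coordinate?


After transform 1:
x1 = cos(156)*-2.9 - sin(156)*2.6 + 3.8 = 5.3918
y1 = sin(156)*-2.9 + cos(156)*2.6 + 1.3 = -2.2548
After transform 2:
x2 = cos(235)*5.3918 - sin(235)*-2.2548 + -0.9
= -5.8396


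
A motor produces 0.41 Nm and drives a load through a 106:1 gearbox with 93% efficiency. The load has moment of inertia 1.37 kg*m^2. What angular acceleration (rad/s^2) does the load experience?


tau_out = tau_motor * N * eta
= 0.41 * 106 * 0.93 = 40.4178 Nm
alpha = tau_out / I = 40.4178 / 1.37
= 29.502 rad/s^2


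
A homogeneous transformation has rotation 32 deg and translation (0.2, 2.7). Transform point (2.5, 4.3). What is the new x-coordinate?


x' = cos(theta)*px - sin(theta)*py + tx
= 0.848*2.5 - 0.5299*4.3 + 0.2
= 0.0415


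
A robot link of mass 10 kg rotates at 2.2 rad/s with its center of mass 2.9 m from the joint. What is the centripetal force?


F = m * omega^2 * r
= 10 * 2.2^2 * 2.9
= 10 * 4.84 * 2.9
= 140.36 N


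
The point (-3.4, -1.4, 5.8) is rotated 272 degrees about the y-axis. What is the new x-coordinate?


Rotation about y-axis: x' = x*cos(theta) + z*sin(theta)
= -3.4 * 0.0349 + 5.8 * -0.9994
= -5.9151


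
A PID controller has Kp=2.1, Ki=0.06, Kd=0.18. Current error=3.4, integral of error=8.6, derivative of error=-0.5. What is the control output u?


u = Kp*e + Ki*int(e) + Kd*de/dt
= 2.1*3.4 + 0.06*8.6 + 0.18*(-0.5)
= 7.14 + 0.516 + -0.09
= 7.566


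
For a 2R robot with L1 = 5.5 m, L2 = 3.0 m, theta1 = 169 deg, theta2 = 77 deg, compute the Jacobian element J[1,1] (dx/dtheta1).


J[1,1] = -L1*sin(t1) - L2*sin(t1+t2)
= -5.5*sin(169) - 3.0*sin(246)
= 1.6912


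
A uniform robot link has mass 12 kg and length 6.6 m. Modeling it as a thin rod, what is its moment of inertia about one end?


I = (1/3) * m * L^2
= (1/3) * 12 * 6.6^2
= 0.333333 * 12 * 43.56
= 174.24 kg*m^2


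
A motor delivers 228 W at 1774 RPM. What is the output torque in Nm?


omega = 1774 * 2*pi/60 = 185.7728 rad/s
tau = P / omega = 228 / 185.7728
= 1.2273 Nm


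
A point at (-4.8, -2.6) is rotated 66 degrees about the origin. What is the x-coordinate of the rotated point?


x' = x*cos(theta) - y*sin(theta)
cos(66 deg) = 0.4067, sin(66 deg) = 0.9135
x' = -4.8 * 0.4067 - -2.6 * 0.9135
= -1.9523 - -2.3752
= 0.4229


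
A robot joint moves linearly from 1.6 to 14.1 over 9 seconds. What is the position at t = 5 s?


s = t/T = 5/9 = 0.5556
p(t) = p0 + (pf-p0)*s
= 1.6 + (14.1 - 1.6) * 0.5556
= 8.5444


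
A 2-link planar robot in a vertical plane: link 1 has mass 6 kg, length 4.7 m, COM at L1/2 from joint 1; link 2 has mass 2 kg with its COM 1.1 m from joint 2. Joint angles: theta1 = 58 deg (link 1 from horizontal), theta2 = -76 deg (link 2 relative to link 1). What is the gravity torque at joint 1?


Horizontal distance from joint 1 to link-1 COM:
  x_c1 = (L1/2)*cos(t1) = 2.35 * 0.5299 = 1.2453 m
Horizontal distance from joint 1 to link-2 COM:
  x_c2 = L1*cos(t1) + Lc2*cos(t1+t2)
       = 4.7*0.5299 + 1.1*0.9511 = 3.5368 m
tau1 = m1*g*x_c1 + m2*g*x_c2
     = 6*9.81*1.2453 + 2*9.81*3.5368
     = 73.299 + 69.3917
     = 142.6906 Nm


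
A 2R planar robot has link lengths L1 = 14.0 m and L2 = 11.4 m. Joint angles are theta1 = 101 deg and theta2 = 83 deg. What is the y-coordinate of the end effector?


Convert angles to radians: theta1 = 1.7628, theta2 = 1.4486
y = L1*sin(theta1) + L2*sin(theta1+theta2)
y = 13.7428 + -0.7952
y = 12.9476


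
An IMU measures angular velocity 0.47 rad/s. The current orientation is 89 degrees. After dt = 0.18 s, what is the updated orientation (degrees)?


delta_theta = w * dt = 0.47 * 0.18 = 0.0846 rad
= 4.8472 deg
theta_new = 89 + 4.8472 = 93.8472 deg


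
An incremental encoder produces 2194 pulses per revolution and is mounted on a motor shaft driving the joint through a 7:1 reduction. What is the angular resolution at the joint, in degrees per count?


counts per rev = 2194
effective counts at joint = 2194 * 7 = 15358
resolution = 360 / 15358
= 0.0234 deg/count


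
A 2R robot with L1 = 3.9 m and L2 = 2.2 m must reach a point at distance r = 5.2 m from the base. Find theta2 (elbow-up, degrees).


cos(theta2) = (r^2 - L1^2 - L2^2) / (2*L1*L2)
cos(theta2) = (27.04 - 15.21 - 4.84) / 17.16
cos(theta2) = 0.407343
theta2 = 65.962 degrees


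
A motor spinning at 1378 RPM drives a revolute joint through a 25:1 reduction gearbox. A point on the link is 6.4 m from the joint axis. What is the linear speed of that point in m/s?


omega_motor = 1378 * 2*pi/60 = 144.3038 rad/s
omega_joint = omega_motor / 25 = 5.7722 rad/s
v = omega_joint * r = 5.7722 * 6.4
= 36.9418 m/s


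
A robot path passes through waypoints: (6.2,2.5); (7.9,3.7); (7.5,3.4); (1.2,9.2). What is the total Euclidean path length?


Segment lengths:
  seg1 = sqrt((1.7)^2 + (1.2)^2) = 2.0809
  seg2 = sqrt((-0.4)^2 + (-0.3)^2) = 0.5
  seg3 = sqrt((-6.3)^2 + (5.8)^2) = 8.5633
Total = 11.1442


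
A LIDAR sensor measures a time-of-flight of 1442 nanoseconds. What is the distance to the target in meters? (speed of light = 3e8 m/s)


tof = 1442 ns = 1.442e-06 s
dist = c * tof / 2
= 3e8 * 1.442e-06 / 2
= 216.3 m


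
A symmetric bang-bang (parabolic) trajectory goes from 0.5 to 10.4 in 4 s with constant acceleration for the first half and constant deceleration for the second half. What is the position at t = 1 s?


Symmetric rest-to-rest: each phase covers (pf-p0)/2 in time T/2. 0.5*a*(T/2)^2 = (pf-p0)/2 => a = 4*(pf-p0)/T^2
a = 4*(10.4-0.5)/4^2 = 2.475
t = 1 is in the acceleration phase (t <= T/2).
p = p0 + 0.5*a*t^2 = 0.5 + 0.5*2.475*1^2
= 1.7375


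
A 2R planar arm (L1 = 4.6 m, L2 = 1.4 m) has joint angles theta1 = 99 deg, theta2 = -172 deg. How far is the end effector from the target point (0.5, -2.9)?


End effector via forward kinematics:
x = L1*cos(t1) + L2*cos(t1+t2) = -0.3103
y = L1*sin(t1) + L2*sin(t1+t2) = 3.2045
Distance to target:
d = sqrt((0.5 - -0.3103)^2 + (-2.9 - 3.2045)^2)
= sqrt(0.6566 + 37.2654)
= 6.1581 m


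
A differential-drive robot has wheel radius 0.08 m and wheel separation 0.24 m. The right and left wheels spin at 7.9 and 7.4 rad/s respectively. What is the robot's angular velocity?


vR = r*wR = 0.08*7.9 = 0.632 m/s
vL = r*wL = 0.08*7.4 = 0.592 m/s
v = (vR+vL)/2 = 0.612 m/s
omega = (vR-vL)/L = 0.1667 rad/s
angular velocity = 0.1667 rad/s


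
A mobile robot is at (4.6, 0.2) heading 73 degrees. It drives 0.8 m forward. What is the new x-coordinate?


x_new = x0 + d*cos(theta)
= 4.6 + 0.8*cos(73)
= 4.6 + 0.2339
= 4.8339


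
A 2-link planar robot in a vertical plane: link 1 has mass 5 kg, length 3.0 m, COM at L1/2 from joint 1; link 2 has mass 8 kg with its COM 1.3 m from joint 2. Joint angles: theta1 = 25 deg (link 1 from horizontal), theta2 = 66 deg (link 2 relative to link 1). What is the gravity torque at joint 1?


Horizontal distance from joint 1 to link-1 COM:
  x_c1 = (L1/2)*cos(t1) = 1.5 * 0.9063 = 1.3595 m
Horizontal distance from joint 1 to link-2 COM:
  x_c2 = L1*cos(t1) + Lc2*cos(t1+t2)
       = 3.0*0.9063 + 1.3*-0.0175 = 2.6962 m
tau1 = m1*g*x_c1 + m2*g*x_c2
     = 5*9.81*1.3595 + 8*9.81*2.6962
     = 66.6816 + 211.6005
     = 278.2821 Nm


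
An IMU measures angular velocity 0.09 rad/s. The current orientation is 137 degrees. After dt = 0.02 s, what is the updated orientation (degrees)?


delta_theta = w * dt = 0.09 * 0.02 = 0.0018 rad
= 0.1031 deg
theta_new = 137 + 0.1031 = 137.1031 deg


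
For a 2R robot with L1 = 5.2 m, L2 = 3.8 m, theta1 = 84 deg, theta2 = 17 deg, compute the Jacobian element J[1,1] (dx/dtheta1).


J[1,1] = -L1*sin(t1) - L2*sin(t1+t2)
= -5.2*sin(84) - 3.8*sin(101)
= -8.9017


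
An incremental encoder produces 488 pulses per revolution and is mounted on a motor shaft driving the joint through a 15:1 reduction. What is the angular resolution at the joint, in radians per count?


counts per rev = 488
effective counts at joint = 488 * 15 = 7320
resolution = 2*pi / 7320
= 8.5836e-04 rad/count


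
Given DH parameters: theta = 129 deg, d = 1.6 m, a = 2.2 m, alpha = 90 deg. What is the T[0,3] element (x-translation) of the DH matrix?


T[0,3] = a * cos(theta)
= 2.2 * cos(129 deg)
= 2.2 * -0.6293
= -1.3845


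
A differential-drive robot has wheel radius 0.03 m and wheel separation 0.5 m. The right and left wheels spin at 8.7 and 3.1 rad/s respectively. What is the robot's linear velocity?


vR = r*wR = 0.03*8.7 = 0.261 m/s
vL = r*wL = 0.03*3.1 = 0.093 m/s
v = (vR+vL)/2 = 0.177 m/s
omega = (vR-vL)/L = 0.336 rad/s
linear velocity = 0.177 m/s


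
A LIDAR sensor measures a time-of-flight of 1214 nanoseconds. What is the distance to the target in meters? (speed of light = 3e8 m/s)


tof = 1214 ns = 1.214e-06 s
dist = c * tof / 2
= 3e8 * 1.214e-06 / 2
= 182.1 m


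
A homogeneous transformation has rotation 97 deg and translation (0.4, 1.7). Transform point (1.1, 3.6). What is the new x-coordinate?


x' = cos(theta)*px - sin(theta)*py + tx
= -0.1219*1.1 - 0.9925*3.6 + 0.4
= -3.3072


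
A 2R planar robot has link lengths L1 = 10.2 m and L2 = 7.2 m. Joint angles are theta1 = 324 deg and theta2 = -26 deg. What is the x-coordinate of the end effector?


Convert angles to radians: theta1 = 5.6549, theta2 = -0.4538
x = L1*cos(theta1) + L2*cos(theta1+theta2)
x = 8.252 + 3.3802
x = 11.6322


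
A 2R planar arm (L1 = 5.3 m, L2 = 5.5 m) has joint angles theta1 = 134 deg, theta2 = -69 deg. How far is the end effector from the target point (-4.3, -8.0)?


End effector via forward kinematics:
x = L1*cos(t1) + L2*cos(t1+t2) = -1.3573
y = L1*sin(t1) + L2*sin(t1+t2) = 8.7972
Distance to target:
d = sqrt((-4.3 - -1.3573)^2 + (-8.0 - 8.7972)^2)
= sqrt(8.6595 + 282.1457)
= 17.053 m


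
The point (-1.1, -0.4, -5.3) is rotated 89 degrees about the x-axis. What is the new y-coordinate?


Rotation about x-axis: y' = y*cos(theta) - z*sin(theta)
= -0.4 * 0.0175 - -5.3 * 0.9998
= 5.2922


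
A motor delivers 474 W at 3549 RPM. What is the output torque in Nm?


omega = 3549 * 2*pi/60 = 371.6504 rad/s
tau = P / omega = 474 / 371.6504
= 1.2754 Nm


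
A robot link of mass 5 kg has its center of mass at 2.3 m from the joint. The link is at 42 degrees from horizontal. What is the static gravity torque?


tau = m*g*L*cos(angle)
= 5 * 9.81 * 2.3 * cos(42 deg)
= 5 * 9.81 * 2.3 * 0.7431
= 83.8379 Nm


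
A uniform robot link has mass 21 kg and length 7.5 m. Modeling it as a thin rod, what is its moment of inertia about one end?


I = (1/3) * m * L^2
= (1/3) * 21 * 7.5^2
= 0.333333 * 21 * 56.25
= 393.75 kg*m^2


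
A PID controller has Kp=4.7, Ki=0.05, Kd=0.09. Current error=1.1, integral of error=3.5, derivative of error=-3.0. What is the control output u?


u = Kp*e + Ki*int(e) + Kd*de/dt
= 4.7*1.1 + 0.05*3.5 + 0.09*(-3.0)
= 5.17 + 0.175 + -0.27
= 5.075


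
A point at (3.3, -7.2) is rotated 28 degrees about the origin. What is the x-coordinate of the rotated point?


x' = x*cos(theta) - y*sin(theta)
cos(28 deg) = 0.8829, sin(28 deg) = 0.4695
x' = 3.3 * 0.8829 - -7.2 * 0.4695
= 2.9137 - -3.3802
= 6.2939


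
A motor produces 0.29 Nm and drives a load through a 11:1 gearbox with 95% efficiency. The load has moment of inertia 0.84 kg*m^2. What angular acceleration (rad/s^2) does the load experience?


tau_out = tau_motor * N * eta
= 0.29 * 11 * 0.95 = 3.0305 Nm
alpha = tau_out / I = 3.0305 / 0.84
= 3.6077 rad/s^2


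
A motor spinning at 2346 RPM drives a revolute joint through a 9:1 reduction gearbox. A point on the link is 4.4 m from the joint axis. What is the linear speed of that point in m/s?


omega_motor = 2346 * 2*pi/60 = 245.6725 rad/s
omega_joint = omega_motor / 9 = 27.2969 rad/s
v = omega_joint * r = 27.2969 * 4.4
= 120.1066 m/s


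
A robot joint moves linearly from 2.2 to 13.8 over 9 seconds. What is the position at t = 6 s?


s = t/T = 6/9 = 0.6667
p(t) = p0 + (pf-p0)*s
= 2.2 + (13.8 - 2.2) * 0.6667
= 9.9333


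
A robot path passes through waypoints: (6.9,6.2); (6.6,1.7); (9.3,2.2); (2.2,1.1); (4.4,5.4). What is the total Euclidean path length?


Segment lengths:
  seg1 = sqrt((-0.3)^2 + (-4.5)^2) = 4.51
  seg2 = sqrt((2.7)^2 + (0.5)^2) = 2.7459
  seg3 = sqrt((-7.1)^2 + (-1.1)^2) = 7.1847
  seg4 = sqrt((2.2)^2 + (4.3)^2) = 4.8301
Total = 19.2707


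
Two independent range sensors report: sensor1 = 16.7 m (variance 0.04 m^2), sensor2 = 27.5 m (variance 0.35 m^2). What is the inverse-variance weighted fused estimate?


w1 = (1/var1) / (1/var1 + 1/var2)
   = 25.0 / (25.0 + 2.8571) = 0.8974
w2 = 1 - w1 = 0.1026
fused = w1*s1 + w2*s2 = 14.9872 + 2.8205
= 17.8077 m


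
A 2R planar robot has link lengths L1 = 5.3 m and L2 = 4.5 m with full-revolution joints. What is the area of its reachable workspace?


r_max = L1 + L2 = 9.8 m
r_min = |L1 - L2| = 0.8 m
Area = pi*(r_max^2 - r_min^2)
= pi*(96.04 - 0.64)
= pi * 95.4
= 299.7079 m^2


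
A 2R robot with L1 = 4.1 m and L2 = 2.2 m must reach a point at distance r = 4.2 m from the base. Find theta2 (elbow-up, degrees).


cos(theta2) = (r^2 - L1^2 - L2^2) / (2*L1*L2)
cos(theta2) = (17.64 - 16.81 - 4.84) / 18.04
cos(theta2) = -0.222284
theta2 = 102.8432 degrees


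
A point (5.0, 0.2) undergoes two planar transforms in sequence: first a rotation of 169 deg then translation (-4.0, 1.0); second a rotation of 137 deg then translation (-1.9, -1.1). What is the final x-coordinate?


After transform 1:
x1 = cos(169)*5.0 - sin(169)*0.2 + -4.0 = -8.9463
y1 = sin(169)*5.0 + cos(169)*0.2 + 1.0 = 1.7577
After transform 2:
x2 = cos(137)*-8.9463 - sin(137)*1.7577 + -1.9
= 3.4441


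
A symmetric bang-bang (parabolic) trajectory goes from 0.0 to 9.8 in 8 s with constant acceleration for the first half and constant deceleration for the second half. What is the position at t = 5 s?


Symmetric rest-to-rest: each phase covers (pf-p0)/2 in time T/2. 0.5*a*(T/2)^2 = (pf-p0)/2 => a = 4*(pf-p0)/T^2
a = 4*(9.8-0.0)/8^2 = 0.6125
t = 5 is in the deceleration phase (t > T/2).
p = pf - 0.5*a*(T-t)^2 = 9.8 - 0.5*0.6125*3^2
= 7.0438


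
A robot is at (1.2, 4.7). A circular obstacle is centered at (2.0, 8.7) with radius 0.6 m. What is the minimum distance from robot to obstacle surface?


center_dist = sqrt((1.2-2.0)^2 + (4.7-8.7)^2)
= sqrt(0.64 + 16.0)
= 4.0792
min_dist = center_dist - radius = 4.0792 - 0.6 = 3.4792 m


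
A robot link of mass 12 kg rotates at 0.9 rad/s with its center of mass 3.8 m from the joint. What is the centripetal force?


F = m * omega^2 * r
= 12 * 0.9^2 * 3.8
= 12 * 0.81 * 3.8
= 36.936 N


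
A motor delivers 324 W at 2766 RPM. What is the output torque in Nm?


omega = 2766 * 2*pi/60 = 289.6548 rad/s
tau = P / omega = 324 / 289.6548
= 1.1186 Nm


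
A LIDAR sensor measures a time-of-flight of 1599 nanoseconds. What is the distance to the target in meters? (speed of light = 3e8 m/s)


tof = 1599 ns = 1.599e-06 s
dist = c * tof / 2
= 3e8 * 1.599e-06 / 2
= 239.85 m


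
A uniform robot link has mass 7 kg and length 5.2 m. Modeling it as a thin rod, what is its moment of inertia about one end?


I = (1/3) * m * L^2
= (1/3) * 7 * 5.2^2
= 0.333333 * 7 * 27.04
= 63.0933 kg*m^2


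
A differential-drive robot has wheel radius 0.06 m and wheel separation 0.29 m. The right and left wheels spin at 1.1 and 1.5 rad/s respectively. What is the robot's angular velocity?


vR = r*wR = 0.06*1.1 = 0.066 m/s
vL = r*wL = 0.06*1.5 = 0.09 m/s
v = (vR+vL)/2 = 0.078 m/s
omega = (vR-vL)/L = -0.0828 rad/s
angular velocity = -0.0828 rad/s


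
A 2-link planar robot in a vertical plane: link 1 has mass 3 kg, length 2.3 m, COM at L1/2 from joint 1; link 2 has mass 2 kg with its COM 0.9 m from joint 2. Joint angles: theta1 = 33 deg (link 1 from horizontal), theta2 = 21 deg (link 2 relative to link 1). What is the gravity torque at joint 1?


Horizontal distance from joint 1 to link-1 COM:
  x_c1 = (L1/2)*cos(t1) = 1.15 * 0.8387 = 0.9645 m
Horizontal distance from joint 1 to link-2 COM:
  x_c2 = L1*cos(t1) + Lc2*cos(t1+t2)
       = 2.3*0.8387 + 0.9*0.5878 = 2.4579 m
tau1 = m1*g*x_c1 + m2*g*x_c2
     = 3*9.81*0.9645 + 2*9.81*2.4579
     = 28.3844 + 48.225
     = 76.6093 Nm


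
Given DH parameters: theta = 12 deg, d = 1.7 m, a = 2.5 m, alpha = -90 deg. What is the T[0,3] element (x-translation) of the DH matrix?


T[0,3] = a * cos(theta)
= 2.5 * cos(12 deg)
= 2.5 * 0.9781
= 2.4454


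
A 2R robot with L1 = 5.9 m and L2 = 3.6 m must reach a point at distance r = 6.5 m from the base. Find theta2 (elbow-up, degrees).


cos(theta2) = (r^2 - L1^2 - L2^2) / (2*L1*L2)
cos(theta2) = (42.25 - 34.81 - 12.96) / 42.48
cos(theta2) = -0.129944
theta2 = 97.4663 degrees


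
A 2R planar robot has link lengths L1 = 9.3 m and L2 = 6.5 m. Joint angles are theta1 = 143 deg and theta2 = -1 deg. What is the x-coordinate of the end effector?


Convert angles to radians: theta1 = 2.4958, theta2 = -0.0175
x = L1*cos(theta1) + L2*cos(theta1+theta2)
x = -7.4273 + -5.1221
x = -12.5494


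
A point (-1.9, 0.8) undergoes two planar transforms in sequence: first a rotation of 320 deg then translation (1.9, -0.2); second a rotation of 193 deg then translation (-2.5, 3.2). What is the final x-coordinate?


After transform 1:
x1 = cos(320)*-1.9 - sin(320)*0.8 + 1.9 = 0.9587
y1 = sin(320)*-1.9 + cos(320)*0.8 + -0.2 = 1.6341
After transform 2:
x2 = cos(193)*0.9587 - sin(193)*1.6341 + -2.5
= -3.0666


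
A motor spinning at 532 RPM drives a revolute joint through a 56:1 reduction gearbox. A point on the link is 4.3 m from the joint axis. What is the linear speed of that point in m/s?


omega_motor = 532 * 2*pi/60 = 55.7109 rad/s
omega_joint = omega_motor / 56 = 0.9948 rad/s
v = omega_joint * r = 0.9948 * 4.3
= 4.2778 m/s


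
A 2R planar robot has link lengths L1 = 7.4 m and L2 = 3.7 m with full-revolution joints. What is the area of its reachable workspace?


r_max = L1 + L2 = 11.1 m
r_min = |L1 - L2| = 3.7 m
Area = pi*(r_max^2 - r_min^2)
= pi*(123.21 - 13.69)
= pi * 109.52
= 344.0672 m^2


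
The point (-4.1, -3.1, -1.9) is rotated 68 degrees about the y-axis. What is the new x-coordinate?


Rotation about y-axis: x' = x*cos(theta) + z*sin(theta)
= -4.1 * 0.3746 + -1.9 * 0.9272
= -3.2975


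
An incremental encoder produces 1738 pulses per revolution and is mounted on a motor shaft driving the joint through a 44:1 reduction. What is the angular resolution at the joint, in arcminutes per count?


counts per rev = 1738
effective counts at joint = 1738 * 44 = 76472
resolution = 360*60 / 76472
= 0.2825 arcmin/count


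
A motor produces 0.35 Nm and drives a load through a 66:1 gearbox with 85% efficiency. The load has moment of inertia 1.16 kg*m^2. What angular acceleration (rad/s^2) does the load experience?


tau_out = tau_motor * N * eta
= 0.35 * 66 * 0.85 = 19.635 Nm
alpha = tau_out / I = 19.635 / 1.16
= 16.9267 rad/s^2


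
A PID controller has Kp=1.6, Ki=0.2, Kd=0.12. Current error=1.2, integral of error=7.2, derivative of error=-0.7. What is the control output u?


u = Kp*e + Ki*int(e) + Kd*de/dt
= 1.6*1.2 + 0.2*7.2 + 0.12*(-0.7)
= 1.92 + 1.44 + -0.084
= 3.276


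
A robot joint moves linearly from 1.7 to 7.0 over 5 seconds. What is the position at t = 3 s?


s = t/T = 3/5 = 0.6
p(t) = p0 + (pf-p0)*s
= 1.7 + (7.0 - 1.7) * 0.6
= 4.88


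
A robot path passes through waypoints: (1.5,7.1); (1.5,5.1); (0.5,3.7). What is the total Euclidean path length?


Segment lengths:
  seg1 = sqrt((0.0)^2 + (-2.0)^2) = 2.0
  seg2 = sqrt((-1.0)^2 + (-1.4)^2) = 1.7205
Total = 3.7205


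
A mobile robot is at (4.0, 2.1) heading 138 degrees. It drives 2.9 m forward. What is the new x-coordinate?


x_new = x0 + d*cos(theta)
= 4.0 + 2.9*cos(138)
= 4.0 + -2.1551
= 1.8449


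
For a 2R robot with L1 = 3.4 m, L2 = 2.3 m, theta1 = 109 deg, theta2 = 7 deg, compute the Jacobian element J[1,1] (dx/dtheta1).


J[1,1] = -L1*sin(t1) - L2*sin(t1+t2)
= -3.4*sin(109) - 2.3*sin(116)
= -5.282


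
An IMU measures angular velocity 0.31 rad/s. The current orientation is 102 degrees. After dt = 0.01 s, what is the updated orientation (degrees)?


delta_theta = w * dt = 0.31 * 0.01 = 0.0031 rad
= 0.1776 deg
theta_new = 102 + 0.1776 = 102.1776 deg


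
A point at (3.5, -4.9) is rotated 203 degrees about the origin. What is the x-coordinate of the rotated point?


x' = x*cos(theta) - y*sin(theta)
cos(203 deg) = -0.9205, sin(203 deg) = -0.3907
x' = 3.5 * -0.9205 - -4.9 * -0.3907
= -3.2218 - 1.9146
= -5.1363


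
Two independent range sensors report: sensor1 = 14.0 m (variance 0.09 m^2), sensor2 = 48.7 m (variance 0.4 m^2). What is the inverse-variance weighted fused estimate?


w1 = (1/var1) / (1/var1 + 1/var2)
   = 11.1111 / (11.1111 + 2.5) = 0.8163
w2 = 1 - w1 = 0.1837
fused = w1*s1 + w2*s2 = 11.4286 + 8.9449
= 20.3735 m


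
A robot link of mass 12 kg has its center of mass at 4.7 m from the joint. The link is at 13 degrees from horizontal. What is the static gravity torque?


tau = m*g*L*cos(angle)
= 12 * 9.81 * 4.7 * cos(13 deg)
= 12 * 9.81 * 4.7 * 0.9744
= 539.1034 Nm


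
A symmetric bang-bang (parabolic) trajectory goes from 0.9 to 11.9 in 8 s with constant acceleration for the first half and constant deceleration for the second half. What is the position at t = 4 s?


Symmetric rest-to-rest: each phase covers (pf-p0)/2 in time T/2. 0.5*a*(T/2)^2 = (pf-p0)/2 => a = 4*(pf-p0)/T^2
a = 4*(11.9-0.9)/8^2 = 0.6875
t = 4 is in the acceleration phase (t <= T/2).
p = p0 + 0.5*a*t^2 = 0.9 + 0.5*0.6875*4^2
= 6.4


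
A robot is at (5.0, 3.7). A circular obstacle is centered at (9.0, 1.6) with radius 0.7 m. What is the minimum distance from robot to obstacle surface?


center_dist = sqrt((5.0-9.0)^2 + (3.7-1.6)^2)
= sqrt(16.0 + 4.41)
= 4.5177
min_dist = center_dist - radius = 4.5177 - 0.7 = 3.8177 m


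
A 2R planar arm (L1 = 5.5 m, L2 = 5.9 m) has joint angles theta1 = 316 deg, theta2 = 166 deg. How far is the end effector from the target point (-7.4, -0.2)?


End effector via forward kinematics:
x = L1*cos(t1) + L2*cos(t1+t2) = 0.8298
y = L1*sin(t1) + L2*sin(t1+t2) = 1.1829
Distance to target:
d = sqrt((-7.4 - 0.8298)^2 + (-0.2 - 1.1829)^2)
= sqrt(67.7304 + 1.9123)
= 8.3452 m


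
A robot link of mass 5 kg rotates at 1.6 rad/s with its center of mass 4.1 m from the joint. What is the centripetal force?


F = m * omega^2 * r
= 5 * 1.6^2 * 4.1
= 5 * 2.56 * 4.1
= 52.48 N


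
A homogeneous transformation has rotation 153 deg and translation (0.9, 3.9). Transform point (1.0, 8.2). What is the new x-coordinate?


x' = cos(theta)*px - sin(theta)*py + tx
= -0.891*1.0 - 0.454*8.2 + 0.9
= -3.7137


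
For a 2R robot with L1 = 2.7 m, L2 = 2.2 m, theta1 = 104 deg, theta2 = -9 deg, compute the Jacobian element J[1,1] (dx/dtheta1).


J[1,1] = -L1*sin(t1) - L2*sin(t1+t2)
= -2.7*sin(104) - 2.2*sin(95)
= -4.8114


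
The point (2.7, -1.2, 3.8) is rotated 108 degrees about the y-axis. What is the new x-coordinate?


Rotation about y-axis: x' = x*cos(theta) + z*sin(theta)
= 2.7 * -0.309 + 3.8 * 0.9511
= 2.7797


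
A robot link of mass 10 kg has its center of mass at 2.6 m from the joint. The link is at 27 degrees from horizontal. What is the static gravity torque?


tau = m*g*L*cos(angle)
= 10 * 9.81 * 2.6 * cos(27 deg)
= 10 * 9.81 * 2.6 * 0.891
= 227.2601 Nm


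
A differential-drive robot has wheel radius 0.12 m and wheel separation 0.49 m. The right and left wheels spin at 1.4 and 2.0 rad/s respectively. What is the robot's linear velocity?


vR = r*wR = 0.12*1.4 = 0.168 m/s
vL = r*wL = 0.12*2.0 = 0.24 m/s
v = (vR+vL)/2 = 0.204 m/s
omega = (vR-vL)/L = -0.1469 rad/s
linear velocity = 0.204 m/s


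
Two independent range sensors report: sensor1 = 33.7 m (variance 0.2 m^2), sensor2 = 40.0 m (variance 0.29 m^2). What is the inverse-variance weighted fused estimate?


w1 = (1/var1) / (1/var1 + 1/var2)
   = 5.0 / (5.0 + 3.4483) = 0.5918
w2 = 1 - w1 = 0.4082
fused = w1*s1 + w2*s2 = 19.9449 + 16.3265
= 36.2714 m


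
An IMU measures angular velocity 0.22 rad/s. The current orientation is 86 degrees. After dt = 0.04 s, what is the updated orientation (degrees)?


delta_theta = w * dt = 0.22 * 0.04 = 0.0088 rad
= 0.5042 deg
theta_new = 86 + 0.5042 = 86.5042 deg


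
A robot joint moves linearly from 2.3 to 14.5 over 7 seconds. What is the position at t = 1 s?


s = t/T = 1/7 = 0.1429
p(t) = p0 + (pf-p0)*s
= 2.3 + (14.5 - 2.3) * 0.1429
= 4.0429


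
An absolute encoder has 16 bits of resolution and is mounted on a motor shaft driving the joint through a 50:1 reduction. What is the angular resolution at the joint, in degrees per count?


counts = 2^16 = 65536
effective counts at joint = 65536 * 50 = 3276800
resolution = 360 / 3276800
= 1.0986e-04 deg/count


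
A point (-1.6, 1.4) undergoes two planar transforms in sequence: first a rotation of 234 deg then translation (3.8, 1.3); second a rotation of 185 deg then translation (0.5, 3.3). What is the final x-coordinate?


After transform 1:
x1 = cos(234)*-1.6 - sin(234)*1.4 + 3.8 = 5.8731
y1 = sin(234)*-1.6 + cos(234)*1.4 + 1.3 = 1.7715
After transform 2:
x2 = cos(185)*5.8731 - sin(185)*1.7715 + 0.5
= -5.1963


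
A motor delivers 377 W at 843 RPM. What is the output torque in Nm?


omega = 843 * 2*pi/60 = 88.2788 rad/s
tau = P / omega = 377 / 88.2788
= 4.2706 Nm


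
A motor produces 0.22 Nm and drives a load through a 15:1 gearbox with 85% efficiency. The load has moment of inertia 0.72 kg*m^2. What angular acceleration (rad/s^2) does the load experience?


tau_out = tau_motor * N * eta
= 0.22 * 15 * 0.85 = 2.805 Nm
alpha = tau_out / I = 2.805 / 0.72
= 3.8958 rad/s^2


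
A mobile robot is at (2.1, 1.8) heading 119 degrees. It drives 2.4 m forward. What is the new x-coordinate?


x_new = x0 + d*cos(theta)
= 2.1 + 2.4*cos(119)
= 2.1 + -1.1635
= 0.9365


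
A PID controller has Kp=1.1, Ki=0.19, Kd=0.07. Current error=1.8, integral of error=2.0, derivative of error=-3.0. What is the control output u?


u = Kp*e + Ki*int(e) + Kd*de/dt
= 1.1*1.8 + 0.19*2.0 + 0.07*(-3.0)
= 1.98 + 0.38 + -0.21
= 2.15


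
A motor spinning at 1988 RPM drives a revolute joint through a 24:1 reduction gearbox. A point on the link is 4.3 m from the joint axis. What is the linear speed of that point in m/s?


omega_motor = 1988 * 2*pi/60 = 208.1829 rad/s
omega_joint = omega_motor / 24 = 8.6743 rad/s
v = omega_joint * r = 8.6743 * 4.3
= 37.2994 m/s


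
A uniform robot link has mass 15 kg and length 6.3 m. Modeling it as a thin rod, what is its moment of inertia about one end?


I = (1/3) * m * L^2
= (1/3) * 15 * 6.3^2
= 0.333333 * 15 * 39.69
= 198.45 kg*m^2


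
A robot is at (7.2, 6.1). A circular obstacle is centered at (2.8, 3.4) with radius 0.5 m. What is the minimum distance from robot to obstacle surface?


center_dist = sqrt((7.2-2.8)^2 + (6.1-3.4)^2)
= sqrt(19.36 + 7.29)
= 5.1624
min_dist = center_dist - radius = 5.1624 - 0.5 = 4.6624 m


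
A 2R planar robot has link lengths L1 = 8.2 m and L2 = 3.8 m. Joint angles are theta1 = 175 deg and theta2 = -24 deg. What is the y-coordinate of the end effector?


Convert angles to radians: theta1 = 3.0543, theta2 = -0.4189
y = L1*sin(theta1) + L2*sin(theta1+theta2)
y = 0.7147 + 1.8423
y = 2.557


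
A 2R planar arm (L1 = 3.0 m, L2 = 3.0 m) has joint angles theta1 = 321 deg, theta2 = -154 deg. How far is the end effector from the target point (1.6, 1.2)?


End effector via forward kinematics:
x = L1*cos(t1) + L2*cos(t1+t2) = -0.5917
y = L1*sin(t1) + L2*sin(t1+t2) = -1.2131
Distance to target:
d = sqrt((1.6 - -0.5917)^2 + (1.2 - -1.2131)^2)
= sqrt(4.8034 + 5.8231)
= 3.2598 m


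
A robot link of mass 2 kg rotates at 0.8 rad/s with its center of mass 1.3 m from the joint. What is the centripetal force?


F = m * omega^2 * r
= 2 * 0.8^2 * 1.3
= 2 * 0.64 * 1.3
= 1.664 N


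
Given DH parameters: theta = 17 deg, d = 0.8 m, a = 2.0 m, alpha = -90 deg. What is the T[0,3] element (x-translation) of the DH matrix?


T[0,3] = a * cos(theta)
= 2.0 * cos(17 deg)
= 2.0 * 0.9563
= 1.9126


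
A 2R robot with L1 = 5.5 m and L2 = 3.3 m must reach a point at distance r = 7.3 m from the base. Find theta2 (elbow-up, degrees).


cos(theta2) = (r^2 - L1^2 - L2^2) / (2*L1*L2)
cos(theta2) = (53.29 - 30.25 - 10.89) / 36.3
cos(theta2) = 0.334711
theta2 = 70.4451 degrees


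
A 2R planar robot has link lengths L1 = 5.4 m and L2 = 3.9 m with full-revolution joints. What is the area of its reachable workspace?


r_max = L1 + L2 = 9.3 m
r_min = |L1 - L2| = 1.5 m
Area = pi*(r_max^2 - r_min^2)
= pi*(86.49 - 2.25)
= pi * 84.24
= 264.6478 m^2


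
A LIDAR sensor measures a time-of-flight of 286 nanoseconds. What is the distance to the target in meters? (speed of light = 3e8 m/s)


tof = 286 ns = 2.86e-07 s
dist = c * tof / 2
= 3e8 * 2.86e-07 / 2
= 42.9 m


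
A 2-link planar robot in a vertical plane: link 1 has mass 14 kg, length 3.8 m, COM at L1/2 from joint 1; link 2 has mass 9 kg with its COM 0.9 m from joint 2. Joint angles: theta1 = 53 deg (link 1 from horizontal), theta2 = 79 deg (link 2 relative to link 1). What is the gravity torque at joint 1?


Horizontal distance from joint 1 to link-1 COM:
  x_c1 = (L1/2)*cos(t1) = 1.9 * 0.6018 = 1.1434 m
Horizontal distance from joint 1 to link-2 COM:
  x_c2 = L1*cos(t1) + Lc2*cos(t1+t2)
       = 3.8*0.6018 + 0.9*-0.6691 = 1.6847 m
tau1 = m1*g*x_c1 + m2*g*x_c2
     = 14*9.81*1.1434 + 9*9.81*1.6847
     = 157.0412 + 148.7404
     = 305.7816 Nm


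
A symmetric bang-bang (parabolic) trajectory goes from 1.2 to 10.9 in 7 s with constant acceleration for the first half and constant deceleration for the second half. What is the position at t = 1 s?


Symmetric rest-to-rest: each phase covers (pf-p0)/2 in time T/2. 0.5*a*(T/2)^2 = (pf-p0)/2 => a = 4*(pf-p0)/T^2
a = 4*(10.9-1.2)/7^2 = 0.7918
t = 1 is in the acceleration phase (t <= T/2).
p = p0 + 0.5*a*t^2 = 1.2 + 0.5*0.7918*1^2
= 1.5959


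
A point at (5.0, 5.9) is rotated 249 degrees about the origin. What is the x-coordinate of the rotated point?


x' = x*cos(theta) - y*sin(theta)
cos(249 deg) = -0.3584, sin(249 deg) = -0.9336
x' = 5.0 * -0.3584 - 5.9 * -0.9336
= -1.7918 - -5.5081
= 3.7163


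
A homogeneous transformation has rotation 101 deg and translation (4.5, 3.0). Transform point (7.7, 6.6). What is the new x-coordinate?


x' = cos(theta)*px - sin(theta)*py + tx
= -0.1908*7.7 - 0.9816*6.6 + 4.5
= -3.448


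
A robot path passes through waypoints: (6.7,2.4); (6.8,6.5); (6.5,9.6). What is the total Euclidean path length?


Segment lengths:
  seg1 = sqrt((0.1)^2 + (4.1)^2) = 4.1012
  seg2 = sqrt((-0.3)^2 + (3.1)^2) = 3.1145
Total = 7.2157


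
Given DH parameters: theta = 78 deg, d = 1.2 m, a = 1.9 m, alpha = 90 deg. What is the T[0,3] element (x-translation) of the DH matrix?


T[0,3] = a * cos(theta)
= 1.9 * cos(78 deg)
= 1.9 * 0.2079
= 0.395


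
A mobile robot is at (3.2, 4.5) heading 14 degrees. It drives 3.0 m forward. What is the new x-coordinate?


x_new = x0 + d*cos(theta)
= 3.2 + 3.0*cos(14)
= 3.2 + 2.9109
= 6.1109


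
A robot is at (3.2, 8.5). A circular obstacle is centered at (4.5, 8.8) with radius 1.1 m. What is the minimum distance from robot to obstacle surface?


center_dist = sqrt((3.2-4.5)^2 + (8.5-8.8)^2)
= sqrt(1.69 + 0.09)
= 1.3342
min_dist = center_dist - radius = 1.3342 - 1.1 = 0.2342 m


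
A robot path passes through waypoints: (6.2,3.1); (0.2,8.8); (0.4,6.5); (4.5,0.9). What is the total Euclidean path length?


Segment lengths:
  seg1 = sqrt((-6.0)^2 + (5.7)^2) = 8.2759
  seg2 = sqrt((0.2)^2 + (-2.3)^2) = 2.3087
  seg3 = sqrt((4.1)^2 + (-5.6)^2) = 6.9405
Total = 17.525


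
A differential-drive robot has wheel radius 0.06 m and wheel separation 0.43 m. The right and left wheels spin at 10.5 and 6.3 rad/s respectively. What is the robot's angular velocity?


vR = r*wR = 0.06*10.5 = 0.63 m/s
vL = r*wL = 0.06*6.3 = 0.378 m/s
v = (vR+vL)/2 = 0.504 m/s
omega = (vR-vL)/L = 0.586 rad/s
angular velocity = 0.586 rad/s


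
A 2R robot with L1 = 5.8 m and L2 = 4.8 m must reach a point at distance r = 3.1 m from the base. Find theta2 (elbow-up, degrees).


cos(theta2) = (r^2 - L1^2 - L2^2) / (2*L1*L2)
cos(theta2) = (9.61 - 33.64 - 23.04) / 55.68
cos(theta2) = -0.845366
theta2 = 147.7112 degrees


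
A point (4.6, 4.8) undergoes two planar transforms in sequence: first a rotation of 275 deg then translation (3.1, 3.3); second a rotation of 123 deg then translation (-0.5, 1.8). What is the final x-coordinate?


After transform 1:
x1 = cos(275)*4.6 - sin(275)*4.8 + 3.1 = 8.2827
y1 = sin(275)*4.6 + cos(275)*4.8 + 3.3 = -0.8641
After transform 2:
x2 = cos(123)*8.2827 - sin(123)*-0.8641 + -0.5
= -4.2863


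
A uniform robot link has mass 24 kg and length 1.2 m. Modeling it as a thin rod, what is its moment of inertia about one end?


I = (1/3) * m * L^2
= (1/3) * 24 * 1.2^2
= 0.333333 * 24 * 1.44
= 11.52 kg*m^2


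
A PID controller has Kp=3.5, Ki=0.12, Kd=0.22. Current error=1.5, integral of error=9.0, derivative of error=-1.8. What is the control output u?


u = Kp*e + Ki*int(e) + Kd*de/dt
= 3.5*1.5 + 0.12*9.0 + 0.22*(-1.8)
= 5.25 + 1.08 + -0.396
= 5.934


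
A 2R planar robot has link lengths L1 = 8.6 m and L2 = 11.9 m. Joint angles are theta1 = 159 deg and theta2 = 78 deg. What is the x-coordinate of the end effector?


Convert angles to radians: theta1 = 2.7751, theta2 = 1.3614
x = L1*cos(theta1) + L2*cos(theta1+theta2)
x = -8.0288 + -6.4812
x = -14.51


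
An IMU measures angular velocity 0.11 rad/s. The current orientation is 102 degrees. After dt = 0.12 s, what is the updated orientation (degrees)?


delta_theta = w * dt = 0.11 * 0.12 = 0.0132 rad
= 0.7563 deg
theta_new = 102 + 0.7563 = 102.7563 deg


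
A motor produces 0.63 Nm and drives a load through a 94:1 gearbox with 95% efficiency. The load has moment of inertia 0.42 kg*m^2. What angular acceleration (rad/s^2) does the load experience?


tau_out = tau_motor * N * eta
= 0.63 * 94 * 0.95 = 56.259 Nm
alpha = tau_out / I = 56.259 / 0.42
= 133.95 rad/s^2


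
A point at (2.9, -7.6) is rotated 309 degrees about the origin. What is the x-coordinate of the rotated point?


x' = x*cos(theta) - y*sin(theta)
cos(309 deg) = 0.6293, sin(309 deg) = -0.7771
x' = 2.9 * 0.6293 - -7.6 * -0.7771
= 1.825 - 5.9063
= -4.0813


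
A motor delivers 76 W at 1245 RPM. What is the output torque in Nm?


omega = 1245 * 2*pi/60 = 130.3761 rad/s
tau = P / omega = 76 / 130.3761
= 0.5829 Nm


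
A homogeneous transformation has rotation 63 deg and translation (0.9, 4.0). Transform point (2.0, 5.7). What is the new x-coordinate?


x' = cos(theta)*px - sin(theta)*py + tx
= 0.454*2.0 - 0.891*5.7 + 0.9
= -3.2708


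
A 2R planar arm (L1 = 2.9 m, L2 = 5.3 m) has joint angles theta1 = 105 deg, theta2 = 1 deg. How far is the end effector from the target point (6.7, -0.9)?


End effector via forward kinematics:
x = L1*cos(t1) + L2*cos(t1+t2) = -2.2115
y = L1*sin(t1) + L2*sin(t1+t2) = 7.8959
Distance to target:
d = sqrt((6.7 - -2.2115)^2 + (-0.9 - 7.8959)^2)
= sqrt(79.414 + 77.3674)
= 12.5212 m


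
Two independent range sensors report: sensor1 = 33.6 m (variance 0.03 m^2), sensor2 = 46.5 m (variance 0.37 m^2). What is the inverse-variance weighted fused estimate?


w1 = (1/var1) / (1/var1 + 1/var2)
   = 33.3333 / (33.3333 + 2.7027) = 0.925
w2 = 1 - w1 = 0.075
fused = w1*s1 + w2*s2 = 31.08 + 3.4875
= 34.5675 m


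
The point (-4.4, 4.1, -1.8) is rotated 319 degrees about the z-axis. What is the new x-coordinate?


Rotation about z-axis: x' = x*cos(theta) - y*sin(theta)
= -4.4 * 0.7547 - 4.1 * -0.6561
= -0.6309


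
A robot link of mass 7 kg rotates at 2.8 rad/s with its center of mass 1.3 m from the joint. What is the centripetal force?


F = m * omega^2 * r
= 7 * 2.8^2 * 1.3
= 7 * 7.84 * 1.3
= 71.344 N


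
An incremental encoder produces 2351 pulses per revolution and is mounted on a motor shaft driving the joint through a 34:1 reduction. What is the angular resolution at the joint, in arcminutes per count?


counts per rev = 2351
effective counts at joint = 2351 * 34 = 79934
resolution = 360*60 / 79934
= 0.2702 arcmin/count


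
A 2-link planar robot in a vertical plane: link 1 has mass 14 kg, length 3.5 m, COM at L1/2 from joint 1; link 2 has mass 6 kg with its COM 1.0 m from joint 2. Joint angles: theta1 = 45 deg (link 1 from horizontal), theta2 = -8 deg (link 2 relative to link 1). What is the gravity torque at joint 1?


Horizontal distance from joint 1 to link-1 COM:
  x_c1 = (L1/2)*cos(t1) = 1.75 * 0.7071 = 1.2374 m
Horizontal distance from joint 1 to link-2 COM:
  x_c2 = L1*cos(t1) + Lc2*cos(t1+t2)
       = 3.5*0.7071 + 1.0*0.7986 = 3.2735 m
tau1 = m1*g*x_c1 + m2*g*x_c2
     = 14*9.81*1.2374 + 6*9.81*3.2735
     = 169.9496 + 192.6788
     = 362.6283 Nm


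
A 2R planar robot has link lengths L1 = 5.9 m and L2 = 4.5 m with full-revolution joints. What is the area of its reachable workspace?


r_max = L1 + L2 = 10.4 m
r_min = |L1 - L2| = 1.4 m
Area = pi*(r_max^2 - r_min^2)
= pi*(108.16 - 1.96)
= pi * 106.2
= 333.6371 m^2


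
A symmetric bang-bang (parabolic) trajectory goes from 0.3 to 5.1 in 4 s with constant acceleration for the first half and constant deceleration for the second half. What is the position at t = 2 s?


Symmetric rest-to-rest: each phase covers (pf-p0)/2 in time T/2. 0.5*a*(T/2)^2 = (pf-p0)/2 => a = 4*(pf-p0)/T^2
a = 4*(5.1-0.3)/4^2 = 1.2
t = 2 is in the acceleration phase (t <= T/2).
p = p0 + 0.5*a*t^2 = 0.3 + 0.5*1.2*2^2
= 2.7
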